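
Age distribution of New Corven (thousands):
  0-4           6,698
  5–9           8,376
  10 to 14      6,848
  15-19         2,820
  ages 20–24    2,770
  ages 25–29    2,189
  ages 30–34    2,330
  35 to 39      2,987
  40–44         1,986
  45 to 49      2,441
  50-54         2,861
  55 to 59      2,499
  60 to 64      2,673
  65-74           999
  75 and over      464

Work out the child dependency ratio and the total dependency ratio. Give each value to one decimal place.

Youth dependency ratio: 85.8
Total dependency ratio: 91.5

0–14: 6,698 + 8,376 + 6,848 = 21,922
15–64: 2,820 + 2,770 + 2,189 + 2,330 + 2,987 + 1,986 + 2,441 + 2,861 + 2,499 + 2,673 = 25,556
65+: 999 + 464 = 1,463
Youth dependency ratio = 21,922 / 25,556 × 100 = 85.8
Total dependency ratio = (21,922 + 1,463) / 25,556 × 100 = 23,385 / 25,556 × 100 = 91.5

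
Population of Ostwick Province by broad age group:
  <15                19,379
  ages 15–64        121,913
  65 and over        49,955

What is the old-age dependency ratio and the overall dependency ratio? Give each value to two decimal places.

Old-age dependency ratio = 49,955 / 121,913 × 100 = 40.98
Total dependency ratio = (19,379 + 49,955) / 121,913 × 100 = 69,334 / 121,913 × 100 = 56.87

Old-age dependency ratio: 40.98
Total dependency ratio: 56.87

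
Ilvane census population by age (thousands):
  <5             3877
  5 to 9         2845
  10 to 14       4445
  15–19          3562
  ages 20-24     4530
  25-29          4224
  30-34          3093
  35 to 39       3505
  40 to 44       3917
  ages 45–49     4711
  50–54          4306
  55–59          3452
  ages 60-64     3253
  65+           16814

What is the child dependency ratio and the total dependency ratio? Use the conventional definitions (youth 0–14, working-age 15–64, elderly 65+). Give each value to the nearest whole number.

0–14: 3877 + 2845 + 4445 = 11167
15–64: 3562 + 4530 + 4224 + 3093 + 3505 + 3917 + 4711 + 4306 + 3452 + 3253 = 38553
65+: 16814
Youth dependency ratio = 11167 / 38553 × 100 = 29
Total dependency ratio = (11167 + 16814) / 38553 × 100 = 27981 / 38553 × 100 = 73

Youth dependency ratio: 29
Total dependency ratio: 73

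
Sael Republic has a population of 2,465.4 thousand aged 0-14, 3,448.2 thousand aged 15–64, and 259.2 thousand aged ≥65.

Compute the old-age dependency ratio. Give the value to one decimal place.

Old-age dependency ratio: 7.5

Old-age dependency ratio = 259.2 / 3,448.2 × 100 = 7.5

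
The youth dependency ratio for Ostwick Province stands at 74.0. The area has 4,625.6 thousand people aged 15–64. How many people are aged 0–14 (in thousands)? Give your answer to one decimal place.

Youth dependency ratio = youth / working-age × 100
74.0 = Y / 4,625.6 × 100
⇒ 3,422.9

Aged 0–14: 3,422.9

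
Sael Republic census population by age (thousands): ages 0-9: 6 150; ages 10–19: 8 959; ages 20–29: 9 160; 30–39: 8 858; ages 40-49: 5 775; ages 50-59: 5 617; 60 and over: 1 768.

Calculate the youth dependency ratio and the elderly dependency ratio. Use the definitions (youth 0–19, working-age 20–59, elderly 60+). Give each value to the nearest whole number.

0–19: 6 150 + 8 959 = 15 109
20–59: 9 160 + 8 858 + 5 775 + 5 617 = 29 410
60+: 1 768
Youth dependency ratio = 15 109 / 29 410 × 100 = 51
Old-age dependency ratio = 1 768 / 29 410 × 100 = 6

Youth dependency ratio: 51
Old-age dependency ratio: 6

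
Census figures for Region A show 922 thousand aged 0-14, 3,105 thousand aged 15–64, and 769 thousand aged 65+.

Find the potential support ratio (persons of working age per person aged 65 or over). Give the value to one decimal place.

Potential support ratio: 4.0

Potential support ratio = 3,105 / 769 = 4.0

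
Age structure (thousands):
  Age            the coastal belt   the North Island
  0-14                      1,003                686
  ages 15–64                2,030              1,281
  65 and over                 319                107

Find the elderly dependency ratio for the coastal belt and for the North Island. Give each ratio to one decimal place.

the coastal belt: 15.7
the North Island: 8.4

the coastal belt: 319 / 2,030 × 100 = 15.7
the North Island: 107 / 1,281 × 100 = 8.4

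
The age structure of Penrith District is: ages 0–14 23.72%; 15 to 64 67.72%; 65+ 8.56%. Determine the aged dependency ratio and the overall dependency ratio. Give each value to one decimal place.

Old-age dependency ratio: 12.6
Total dependency ratio: 47.7

Old-age dependency ratio = 8.56 / 67.72 × 100 = 12.6
Total dependency ratio = (23.72 + 8.56) / 67.72 × 100 = 32.28 / 67.72 × 100 = 47.7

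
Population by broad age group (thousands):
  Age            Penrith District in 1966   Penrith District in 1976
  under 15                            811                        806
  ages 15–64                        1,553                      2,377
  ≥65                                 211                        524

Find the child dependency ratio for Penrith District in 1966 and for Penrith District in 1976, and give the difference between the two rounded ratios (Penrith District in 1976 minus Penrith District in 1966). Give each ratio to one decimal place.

Penrith District in 1966: 811 / 1,553 × 100 = 52.2
Penrith District in 1976: 806 / 2,377 × 100 = 33.9

Penrith District in 1966: 52.2
Penrith District in 1976: 33.9
Difference: -18.3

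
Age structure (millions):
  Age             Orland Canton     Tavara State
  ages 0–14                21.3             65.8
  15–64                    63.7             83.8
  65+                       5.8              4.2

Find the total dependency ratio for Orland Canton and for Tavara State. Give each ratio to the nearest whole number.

Orland Canton: (21.3 + 5.8) / 63.7 × 100 = 27.1 / 63.7 × 100 = 43
Tavara State: (65.8 + 4.2) / 83.8 × 100 = 70.0 / 83.8 × 100 = 84

Orland Canton: 43
Tavara State: 84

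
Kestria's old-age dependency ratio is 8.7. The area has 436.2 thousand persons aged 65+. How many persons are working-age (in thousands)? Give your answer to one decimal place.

Working-age: 5,013.8

Old-age dependency ratio = elderly / working-age × 100
8.7 = 436.2 / W × 100
⇒ 5,013.8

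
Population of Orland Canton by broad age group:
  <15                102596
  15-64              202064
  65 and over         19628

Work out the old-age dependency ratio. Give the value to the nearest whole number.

Old-age dependency ratio = 19628 / 202064 × 100 = 10

Old-age dependency ratio: 10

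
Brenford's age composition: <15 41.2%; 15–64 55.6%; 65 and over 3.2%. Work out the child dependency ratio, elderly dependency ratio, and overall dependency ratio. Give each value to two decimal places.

Youth dependency ratio: 74.10
Old-age dependency ratio: 5.76
Total dependency ratio: 79.86

Youth dependency ratio = 41.2 / 55.6 × 100 = 74.10
Old-age dependency ratio = 3.2 / 55.6 × 100 = 5.76
Total dependency ratio = (41.2 + 3.2) / 55.6 × 100 = 44.4 / 55.6 × 100 = 79.86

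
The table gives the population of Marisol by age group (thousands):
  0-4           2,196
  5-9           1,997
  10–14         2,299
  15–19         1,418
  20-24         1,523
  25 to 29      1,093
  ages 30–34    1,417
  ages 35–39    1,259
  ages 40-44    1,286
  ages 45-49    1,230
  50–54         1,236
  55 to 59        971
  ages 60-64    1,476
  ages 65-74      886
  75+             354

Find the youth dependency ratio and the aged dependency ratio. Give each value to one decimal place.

0–14: 2,196 + 1,997 + 2,299 = 6,492
15–64: 1,418 + 1,523 + 1,093 + 1,417 + 1,259 + 1,286 + 1,230 + 1,236 + 971 + 1,476 = 12,909
65+: 886 + 354 = 1,240
Youth dependency ratio = 6,492 / 12,909 × 100 = 50.3
Old-age dependency ratio = 1,240 / 12,909 × 100 = 9.6

Youth dependency ratio: 50.3
Old-age dependency ratio: 9.6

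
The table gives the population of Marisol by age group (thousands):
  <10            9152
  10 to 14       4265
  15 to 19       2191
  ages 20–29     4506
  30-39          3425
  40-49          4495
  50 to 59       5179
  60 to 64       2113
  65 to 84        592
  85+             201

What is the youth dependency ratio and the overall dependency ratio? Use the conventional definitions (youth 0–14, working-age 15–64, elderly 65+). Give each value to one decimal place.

Youth dependency ratio: 61.2
Total dependency ratio: 64.9

0–14: 9152 + 4265 = 13417
15–64: 2191 + 4506 + 3425 + 4495 + 5179 + 2113 = 21909
65+: 592 + 201 = 793
Youth dependency ratio = 13417 / 21909 × 100 = 61.2
Total dependency ratio = (13417 + 793) / 21909 × 100 = 14210 / 21909 × 100 = 64.9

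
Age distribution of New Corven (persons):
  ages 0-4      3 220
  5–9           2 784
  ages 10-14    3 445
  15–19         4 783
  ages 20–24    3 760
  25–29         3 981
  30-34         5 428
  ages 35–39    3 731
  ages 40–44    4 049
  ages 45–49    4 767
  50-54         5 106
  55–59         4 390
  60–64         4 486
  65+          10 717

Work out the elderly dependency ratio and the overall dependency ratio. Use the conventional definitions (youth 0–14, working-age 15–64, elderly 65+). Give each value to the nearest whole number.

0–14: 3 220 + 2 784 + 3 445 = 9 449
15–64: 4 783 + 3 760 + 3 981 + 5 428 + 3 731 + 4 049 + 4 767 + 5 106 + 4 390 + 4 486 = 44 481
65+: 10 717
Old-age dependency ratio = 10 717 / 44 481 × 100 = 24
Total dependency ratio = (9 449 + 10 717) / 44 481 × 100 = 20 166 / 44 481 × 100 = 45

Old-age dependency ratio: 24
Total dependency ratio: 45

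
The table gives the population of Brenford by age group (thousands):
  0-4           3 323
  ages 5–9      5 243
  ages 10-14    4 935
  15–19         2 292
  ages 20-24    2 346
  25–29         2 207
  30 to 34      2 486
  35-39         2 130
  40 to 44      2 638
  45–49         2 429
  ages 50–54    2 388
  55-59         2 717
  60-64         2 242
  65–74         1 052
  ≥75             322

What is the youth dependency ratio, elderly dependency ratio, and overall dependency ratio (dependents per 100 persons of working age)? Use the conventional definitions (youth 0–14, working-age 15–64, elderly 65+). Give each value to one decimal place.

Youth dependency ratio: 56.5
Old-age dependency ratio: 5.8
Total dependency ratio: 62.3

0–14: 3 323 + 5 243 + 4 935 = 13 501
15–64: 2 292 + 2 346 + 2 207 + 2 486 + 2 130 + 2 638 + 2 429 + 2 388 + 2 717 + 2 242 = 23 875
65+: 1 052 + 322 = 1 374
Youth dependency ratio = 13 501 / 23 875 × 100 = 56.5
Old-age dependency ratio = 1 374 / 23 875 × 100 = 5.8
Total dependency ratio = (13 501 + 1 374) / 23 875 × 100 = 14 875 / 23 875 × 100 = 62.3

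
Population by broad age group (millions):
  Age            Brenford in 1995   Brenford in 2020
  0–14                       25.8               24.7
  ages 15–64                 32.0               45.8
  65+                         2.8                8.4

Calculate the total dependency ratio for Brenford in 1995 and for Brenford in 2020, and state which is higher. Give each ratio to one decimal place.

Brenford in 1995: (25.8 + 2.8) / 32.0 × 100 = 28.6 / 32.0 × 100 = 89.4
Brenford in 2020: (24.7 + 8.4) / 45.8 × 100 = 33.1 / 45.8 × 100 = 72.3

Brenford in 1995: 89.4
Brenford in 2020: 72.3
Higher: Brenford in 1995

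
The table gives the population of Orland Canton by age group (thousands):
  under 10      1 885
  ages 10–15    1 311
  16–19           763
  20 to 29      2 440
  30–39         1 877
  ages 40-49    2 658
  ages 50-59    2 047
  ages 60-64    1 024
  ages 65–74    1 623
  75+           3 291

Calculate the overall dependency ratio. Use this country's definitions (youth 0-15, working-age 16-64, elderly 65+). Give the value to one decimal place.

0–15: 1 885 + 1 311 = 3 196
16–64: 763 + 2 440 + 1 877 + 2 658 + 2 047 + 1 024 = 10 809
65+: 1 623 + 3 291 = 4 914
Total dependency ratio = (3 196 + 4 914) / 10 809 × 100 = 8 110 / 10 809 × 100 = 75.0

Total dependency ratio: 75.0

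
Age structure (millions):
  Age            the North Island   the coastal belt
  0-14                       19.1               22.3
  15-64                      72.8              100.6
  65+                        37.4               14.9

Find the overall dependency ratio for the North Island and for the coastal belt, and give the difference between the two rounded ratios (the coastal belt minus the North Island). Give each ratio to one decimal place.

the North Island: 77.6
the coastal belt: 37.0
Difference: -40.6

the North Island: (19.1 + 37.4) / 72.8 × 100 = 56.5 / 72.8 × 100 = 77.6
the coastal belt: (22.3 + 14.9) / 100.6 × 100 = 37.2 / 100.6 × 100 = 37.0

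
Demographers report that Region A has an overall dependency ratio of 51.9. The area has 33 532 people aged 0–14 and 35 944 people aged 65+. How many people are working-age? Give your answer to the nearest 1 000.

Working-age: 134 000

Total dependency ratio = (youth + elderly) / working-age × 100
51.9 = (33 532 + 35 944) / W × 100
⇒ 134 000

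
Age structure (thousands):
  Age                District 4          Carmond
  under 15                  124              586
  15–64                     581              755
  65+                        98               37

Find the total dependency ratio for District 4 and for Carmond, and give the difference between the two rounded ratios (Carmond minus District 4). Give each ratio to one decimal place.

District 4: (124 + 98) / 581 × 100 = 222 / 581 × 100 = 38.2
Carmond: (586 + 37) / 755 × 100 = 623 / 755 × 100 = 82.5

District 4: 38.2
Carmond: 82.5
Difference: +44.3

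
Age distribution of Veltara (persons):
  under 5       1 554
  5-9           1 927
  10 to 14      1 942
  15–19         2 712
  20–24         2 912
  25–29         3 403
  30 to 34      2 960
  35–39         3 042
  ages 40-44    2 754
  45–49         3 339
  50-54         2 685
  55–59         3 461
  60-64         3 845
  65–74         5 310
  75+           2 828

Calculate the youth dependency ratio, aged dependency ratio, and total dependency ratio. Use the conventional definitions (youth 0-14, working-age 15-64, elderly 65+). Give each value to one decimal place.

0–14: 1 554 + 1 927 + 1 942 = 5 423
15–64: 2 712 + 2 912 + 3 403 + 2 960 + 3 042 + 2 754 + 3 339 + 2 685 + 3 461 + 3 845 = 31 113
65+: 5 310 + 2 828 = 8 138
Youth dependency ratio = 5 423 / 31 113 × 100 = 17.4
Old-age dependency ratio = 8 138 / 31 113 × 100 = 26.2
Total dependency ratio = (5 423 + 8 138) / 31 113 × 100 = 13 561 / 31 113 × 100 = 43.6

Youth dependency ratio: 17.4
Old-age dependency ratio: 26.2
Total dependency ratio: 43.6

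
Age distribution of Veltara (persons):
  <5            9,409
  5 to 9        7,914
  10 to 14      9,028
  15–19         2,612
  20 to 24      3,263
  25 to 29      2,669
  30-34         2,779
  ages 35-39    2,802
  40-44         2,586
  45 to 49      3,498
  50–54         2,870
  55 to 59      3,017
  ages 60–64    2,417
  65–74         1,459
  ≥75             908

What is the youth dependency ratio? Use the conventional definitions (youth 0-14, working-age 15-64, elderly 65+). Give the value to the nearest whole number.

0–14: 9,409 + 7,914 + 9,028 = 26,351
15–64: 2,612 + 3,263 + 2,669 + 2,779 + 2,802 + 2,586 + 3,498 + 2,870 + 3,017 + 2,417 = 28,513
65+: 1,459 + 908 = 2,367
Youth dependency ratio = 26,351 / 28,513 × 100 = 92

Youth dependency ratio: 92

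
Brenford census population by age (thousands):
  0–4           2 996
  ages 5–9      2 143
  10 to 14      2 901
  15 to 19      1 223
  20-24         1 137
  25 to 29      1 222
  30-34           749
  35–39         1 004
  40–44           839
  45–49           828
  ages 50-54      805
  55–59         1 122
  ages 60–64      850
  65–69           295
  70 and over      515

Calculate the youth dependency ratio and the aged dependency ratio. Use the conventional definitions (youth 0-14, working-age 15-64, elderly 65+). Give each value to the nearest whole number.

0–14: 2 996 + 2 143 + 2 901 = 8 040
15–64: 1 223 + 1 137 + 1 222 + 749 + 1 004 + 839 + 828 + 805 + 1 122 + 850 = 9 779
65+: 295 + 515 = 810
Youth dependency ratio = 8 040 / 9 779 × 100 = 82
Old-age dependency ratio = 810 / 9 779 × 100 = 8

Youth dependency ratio: 82
Old-age dependency ratio: 8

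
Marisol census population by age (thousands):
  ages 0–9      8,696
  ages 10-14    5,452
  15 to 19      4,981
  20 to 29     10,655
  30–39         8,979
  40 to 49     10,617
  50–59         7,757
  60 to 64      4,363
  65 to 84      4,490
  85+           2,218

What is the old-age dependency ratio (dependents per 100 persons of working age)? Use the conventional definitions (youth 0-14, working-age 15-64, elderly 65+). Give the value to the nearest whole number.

Old-age dependency ratio: 14

0–14: 8,696 + 5,452 = 14,148
15–64: 4,981 + 10,655 + 8,979 + 10,617 + 7,757 + 4,363 = 47,352
65+: 4,490 + 2,218 = 6,708
Old-age dependency ratio = 6,708 / 47,352 × 100 = 14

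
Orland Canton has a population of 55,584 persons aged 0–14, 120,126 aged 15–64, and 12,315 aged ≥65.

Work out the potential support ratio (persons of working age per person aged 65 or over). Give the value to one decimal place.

Potential support ratio: 9.8

Potential support ratio = 120,126 / 12,315 = 9.8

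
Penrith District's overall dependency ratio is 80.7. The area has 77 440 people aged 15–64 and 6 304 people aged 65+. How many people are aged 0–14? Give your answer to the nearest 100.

Aged 0–14: 56 200

Total dependency ratio = (youth + elderly) / working-age × 100
80.7 = (Y + 6 304) / 77 440 × 100
⇒ 56 200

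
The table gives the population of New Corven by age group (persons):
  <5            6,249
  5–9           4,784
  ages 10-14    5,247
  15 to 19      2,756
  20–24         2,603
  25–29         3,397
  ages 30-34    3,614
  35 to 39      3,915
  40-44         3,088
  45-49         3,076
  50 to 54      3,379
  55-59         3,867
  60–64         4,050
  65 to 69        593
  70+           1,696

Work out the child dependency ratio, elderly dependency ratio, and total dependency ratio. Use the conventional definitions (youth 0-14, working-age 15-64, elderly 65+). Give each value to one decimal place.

Youth dependency ratio: 48.2
Old-age dependency ratio: 6.8
Total dependency ratio: 55.0

0–14: 6,249 + 4,784 + 5,247 = 16,280
15–64: 2,756 + 2,603 + 3,397 + 3,614 + 3,915 + 3,088 + 3,076 + 3,379 + 3,867 + 4,050 = 33,745
65+: 593 + 1,696 = 2,289
Youth dependency ratio = 16,280 / 33,745 × 100 = 48.2
Old-age dependency ratio = 2,289 / 33,745 × 100 = 6.8
Total dependency ratio = (16,280 + 2,289) / 33,745 × 100 = 18,569 / 33,745 × 100 = 55.0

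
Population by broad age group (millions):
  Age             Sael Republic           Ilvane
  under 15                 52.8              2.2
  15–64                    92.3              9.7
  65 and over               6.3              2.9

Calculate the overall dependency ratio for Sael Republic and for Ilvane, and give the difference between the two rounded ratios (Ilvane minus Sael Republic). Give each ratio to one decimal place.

Sael Republic: 64.0
Ilvane: 52.6
Difference: -11.4

Sael Republic: (52.8 + 6.3) / 92.3 × 100 = 59.1 / 92.3 × 100 = 64.0
Ilvane: (2.2 + 2.9) / 9.7 × 100 = 5.1 / 9.7 × 100 = 52.6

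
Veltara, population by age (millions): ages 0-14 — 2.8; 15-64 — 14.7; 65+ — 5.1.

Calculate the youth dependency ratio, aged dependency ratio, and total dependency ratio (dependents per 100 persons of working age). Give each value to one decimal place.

Youth dependency ratio: 19.0
Old-age dependency ratio: 34.7
Total dependency ratio: 53.7

Youth dependency ratio = 2.8 / 14.7 × 100 = 19.0
Old-age dependency ratio = 5.1 / 14.7 × 100 = 34.7
Total dependency ratio = (2.8 + 5.1) / 14.7 × 100 = 7.9 / 14.7 × 100 = 53.7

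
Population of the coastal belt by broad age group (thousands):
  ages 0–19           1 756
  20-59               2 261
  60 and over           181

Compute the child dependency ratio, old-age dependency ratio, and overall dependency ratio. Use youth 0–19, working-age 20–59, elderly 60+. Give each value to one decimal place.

Youth dependency ratio = 1 756 / 2 261 × 100 = 77.7
Old-age dependency ratio = 181 / 2 261 × 100 = 8.0
Total dependency ratio = (1 756 + 181) / 2 261 × 100 = 1 937 / 2 261 × 100 = 85.7

Youth dependency ratio: 77.7
Old-age dependency ratio: 8.0
Total dependency ratio: 85.7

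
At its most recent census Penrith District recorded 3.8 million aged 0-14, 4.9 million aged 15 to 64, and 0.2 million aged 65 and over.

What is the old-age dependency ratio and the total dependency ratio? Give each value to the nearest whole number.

Old-age dependency ratio: 4
Total dependency ratio: 82

Old-age dependency ratio = 0.2 / 4.9 × 100 = 4
Total dependency ratio = (3.8 + 0.2) / 4.9 × 100 = 4.0 / 4.9 × 100 = 82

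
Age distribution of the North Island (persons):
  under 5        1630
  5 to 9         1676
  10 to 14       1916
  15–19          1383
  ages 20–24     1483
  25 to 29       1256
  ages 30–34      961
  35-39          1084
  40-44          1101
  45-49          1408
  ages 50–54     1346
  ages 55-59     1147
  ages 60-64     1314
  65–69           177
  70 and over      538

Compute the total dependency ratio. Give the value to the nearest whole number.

0–14: 1630 + 1676 + 1916 = 5222
15–64: 1383 + 1483 + 1256 + 961 + 1084 + 1101 + 1408 + 1346 + 1147 + 1314 = 12483
65+: 177 + 538 = 715
Total dependency ratio = (5222 + 715) / 12483 × 100 = 5937 / 12483 × 100 = 48

Total dependency ratio: 48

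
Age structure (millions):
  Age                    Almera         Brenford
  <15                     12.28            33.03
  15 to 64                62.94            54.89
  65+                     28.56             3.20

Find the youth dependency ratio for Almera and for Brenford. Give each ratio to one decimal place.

Almera: 12.28 / 62.94 × 100 = 19.5
Brenford: 33.03 / 54.89 × 100 = 60.2

Almera: 19.5
Brenford: 60.2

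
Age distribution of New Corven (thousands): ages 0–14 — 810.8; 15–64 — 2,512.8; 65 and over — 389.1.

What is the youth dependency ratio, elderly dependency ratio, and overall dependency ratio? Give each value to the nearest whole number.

Youth dependency ratio = 810.8 / 2,512.8 × 100 = 32
Old-age dependency ratio = 389.1 / 2,512.8 × 100 = 15
Total dependency ratio = (810.8 + 389.1) / 2,512.8 × 100 = 1,199.9 / 2,512.8 × 100 = 48

Youth dependency ratio: 32
Old-age dependency ratio: 15
Total dependency ratio: 48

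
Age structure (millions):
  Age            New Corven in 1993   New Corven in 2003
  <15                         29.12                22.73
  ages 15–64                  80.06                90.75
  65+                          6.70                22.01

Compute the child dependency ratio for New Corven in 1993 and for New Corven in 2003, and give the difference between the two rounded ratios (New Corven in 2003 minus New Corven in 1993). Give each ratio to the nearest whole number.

New Corven in 1993: 29.12 / 80.06 × 100 = 36
New Corven in 2003: 22.73 / 90.75 × 100 = 25

New Corven in 1993: 36
New Corven in 2003: 25
Difference: -11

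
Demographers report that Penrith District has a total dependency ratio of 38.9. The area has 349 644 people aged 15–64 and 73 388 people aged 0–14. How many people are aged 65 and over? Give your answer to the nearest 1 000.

Total dependency ratio = (youth + elderly) / working-age × 100
38.9 = (73 388 + E) / 349 644 × 100
⇒ 63 000

Aged 65 and over: 63 000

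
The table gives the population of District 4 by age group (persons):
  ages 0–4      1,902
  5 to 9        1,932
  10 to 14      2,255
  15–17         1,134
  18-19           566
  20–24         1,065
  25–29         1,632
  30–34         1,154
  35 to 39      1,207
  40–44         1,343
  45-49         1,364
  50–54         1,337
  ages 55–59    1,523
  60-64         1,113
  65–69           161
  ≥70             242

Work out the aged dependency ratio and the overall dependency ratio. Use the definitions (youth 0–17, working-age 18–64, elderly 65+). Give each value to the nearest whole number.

Old-age dependency ratio: 3
Total dependency ratio: 62

0–17: 1,902 + 1,932 + 2,255 + 1,134 = 7,223
18–64: 566 + 1,065 + 1,632 + 1,154 + 1,207 + 1,343 + 1,364 + 1,337 + 1,523 + 1,113 = 12,304
65+: 161 + 242 = 403
Old-age dependency ratio = 403 / 12,304 × 100 = 3
Total dependency ratio = (7,223 + 403) / 12,304 × 100 = 7,626 / 12,304 × 100 = 62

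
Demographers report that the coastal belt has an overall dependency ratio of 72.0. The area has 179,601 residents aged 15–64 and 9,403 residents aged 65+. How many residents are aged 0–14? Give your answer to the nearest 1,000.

Aged 0–14: 120,000

Total dependency ratio = (youth + elderly) / working-age × 100
72.0 = (Y + 9,403) / 179,601 × 100
⇒ 120,000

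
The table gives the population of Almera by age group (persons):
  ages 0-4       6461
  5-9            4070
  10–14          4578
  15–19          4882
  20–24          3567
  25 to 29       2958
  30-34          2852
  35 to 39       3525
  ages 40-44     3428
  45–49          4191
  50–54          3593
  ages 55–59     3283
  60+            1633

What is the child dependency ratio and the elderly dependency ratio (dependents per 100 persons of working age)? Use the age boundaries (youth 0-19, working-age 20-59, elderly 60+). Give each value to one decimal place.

0–19: 6461 + 4070 + 4578 + 4882 = 19991
20–59: 3567 + 2958 + 2852 + 3525 + 3428 + 4191 + 3593 + 3283 = 27397
60+: 1633
Youth dependency ratio = 19991 / 27397 × 100 = 73.0
Old-age dependency ratio = 1633 / 27397 × 100 = 6.0

Youth dependency ratio: 73.0
Old-age dependency ratio: 6.0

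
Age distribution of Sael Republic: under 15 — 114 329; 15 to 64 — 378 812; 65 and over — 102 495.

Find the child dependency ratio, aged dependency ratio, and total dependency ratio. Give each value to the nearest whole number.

Youth dependency ratio: 30
Old-age dependency ratio: 27
Total dependency ratio: 57

Youth dependency ratio = 114 329 / 378 812 × 100 = 30
Old-age dependency ratio = 102 495 / 378 812 × 100 = 27
Total dependency ratio = (114 329 + 102 495) / 378 812 × 100 = 216 824 / 378 812 × 100 = 57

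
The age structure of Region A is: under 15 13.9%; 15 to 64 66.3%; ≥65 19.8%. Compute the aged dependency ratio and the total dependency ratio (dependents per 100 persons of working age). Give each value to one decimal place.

Old-age dependency ratio = 19.8 / 66.3 × 100 = 29.9
Total dependency ratio = (13.9 + 19.8) / 66.3 × 100 = 33.7 / 66.3 × 100 = 50.8

Old-age dependency ratio: 29.9
Total dependency ratio: 50.8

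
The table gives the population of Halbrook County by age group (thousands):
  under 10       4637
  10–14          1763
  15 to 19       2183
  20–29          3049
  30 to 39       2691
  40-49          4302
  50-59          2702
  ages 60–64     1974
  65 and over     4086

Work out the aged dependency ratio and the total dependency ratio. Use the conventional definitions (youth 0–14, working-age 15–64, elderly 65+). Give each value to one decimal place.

Old-age dependency ratio: 24.2
Total dependency ratio: 62.0

0–14: 4637 + 1763 = 6400
15–64: 2183 + 3049 + 2691 + 4302 + 2702 + 1974 = 16901
65+: 4086
Old-age dependency ratio = 4086 / 16901 × 100 = 24.2
Total dependency ratio = (6400 + 4086) / 16901 × 100 = 10486 / 16901 × 100 = 62.0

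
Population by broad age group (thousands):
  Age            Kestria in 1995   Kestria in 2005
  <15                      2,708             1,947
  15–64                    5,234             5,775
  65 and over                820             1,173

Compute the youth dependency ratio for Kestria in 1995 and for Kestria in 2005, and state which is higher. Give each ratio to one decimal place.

Kestria in 1995: 51.7
Kestria in 2005: 33.7
Higher: Kestria in 1995

Kestria in 1995: 2,708 / 5,234 × 100 = 51.7
Kestria in 2005: 1,947 / 5,775 × 100 = 33.7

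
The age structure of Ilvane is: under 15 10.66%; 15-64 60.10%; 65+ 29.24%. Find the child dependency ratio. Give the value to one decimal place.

Youth dependency ratio = 10.66 / 60.10 × 100 = 17.7

Youth dependency ratio: 17.7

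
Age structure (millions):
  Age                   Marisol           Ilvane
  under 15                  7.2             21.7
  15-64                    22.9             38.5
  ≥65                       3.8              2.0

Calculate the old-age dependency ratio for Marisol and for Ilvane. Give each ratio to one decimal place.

Marisol: 16.6
Ilvane: 5.2

Marisol: 3.8 / 22.9 × 100 = 16.6
Ilvane: 2.0 / 38.5 × 100 = 5.2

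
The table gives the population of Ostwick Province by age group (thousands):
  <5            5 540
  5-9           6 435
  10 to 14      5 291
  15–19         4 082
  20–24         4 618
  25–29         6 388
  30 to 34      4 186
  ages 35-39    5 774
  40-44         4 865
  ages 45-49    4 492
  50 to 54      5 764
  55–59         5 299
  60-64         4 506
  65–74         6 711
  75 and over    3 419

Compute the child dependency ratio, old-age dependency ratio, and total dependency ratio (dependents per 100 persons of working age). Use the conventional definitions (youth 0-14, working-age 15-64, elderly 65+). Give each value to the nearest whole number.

Youth dependency ratio: 35
Old-age dependency ratio: 20
Total dependency ratio: 55

0–14: 5 540 + 6 435 + 5 291 = 17 266
15–64: 4 082 + 4 618 + 6 388 + 4 186 + 5 774 + 4 865 + 4 492 + 5 764 + 5 299 + 4 506 = 49 974
65+: 6 711 + 3 419 = 10 130
Youth dependency ratio = 17 266 / 49 974 × 100 = 35
Old-age dependency ratio = 10 130 / 49 974 × 100 = 20
Total dependency ratio = (17 266 + 10 130) / 49 974 × 100 = 27 396 / 49 974 × 100 = 55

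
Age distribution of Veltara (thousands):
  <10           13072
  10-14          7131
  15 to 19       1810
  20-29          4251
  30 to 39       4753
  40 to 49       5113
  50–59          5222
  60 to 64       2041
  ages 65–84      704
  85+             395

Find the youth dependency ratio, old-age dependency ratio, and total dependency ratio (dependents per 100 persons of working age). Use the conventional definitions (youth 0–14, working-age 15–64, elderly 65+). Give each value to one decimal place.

Youth dependency ratio: 87.1
Old-age dependency ratio: 4.7
Total dependency ratio: 91.9

0–14: 13072 + 7131 = 20203
15–64: 1810 + 4251 + 4753 + 5113 + 5222 + 2041 = 23190
65+: 704 + 395 = 1099
Youth dependency ratio = 20203 / 23190 × 100 = 87.1
Old-age dependency ratio = 1099 / 23190 × 100 = 4.7
Total dependency ratio = (20203 + 1099) / 23190 × 100 = 21302 / 23190 × 100 = 91.9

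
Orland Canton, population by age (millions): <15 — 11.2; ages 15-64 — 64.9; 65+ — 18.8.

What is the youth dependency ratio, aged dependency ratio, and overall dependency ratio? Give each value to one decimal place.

Youth dependency ratio: 17.3
Old-age dependency ratio: 29.0
Total dependency ratio: 46.2

Youth dependency ratio = 11.2 / 64.9 × 100 = 17.3
Old-age dependency ratio = 18.8 / 64.9 × 100 = 29.0
Total dependency ratio = (11.2 + 18.8) / 64.9 × 100 = 30.0 / 64.9 × 100 = 46.2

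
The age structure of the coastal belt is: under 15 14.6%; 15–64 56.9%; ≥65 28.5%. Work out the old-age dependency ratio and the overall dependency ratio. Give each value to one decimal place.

Old-age dependency ratio: 50.1
Total dependency ratio: 75.7

Old-age dependency ratio = 28.5 / 56.9 × 100 = 50.1
Total dependency ratio = (14.6 + 28.5) / 56.9 × 100 = 43.1 / 56.9 × 100 = 75.7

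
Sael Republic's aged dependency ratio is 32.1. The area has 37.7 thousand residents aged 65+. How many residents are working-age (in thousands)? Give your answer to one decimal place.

Old-age dependency ratio = elderly / working-age × 100
32.1 = 37.7 / W × 100
⇒ 117.4

Working-age: 117.4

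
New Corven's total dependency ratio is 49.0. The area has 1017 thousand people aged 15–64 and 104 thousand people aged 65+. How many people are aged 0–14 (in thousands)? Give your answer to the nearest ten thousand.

Total dependency ratio = (youth + elderly) / working-age × 100
49.0 = (Y + 104) / 1017 × 100
⇒ 390

Aged 0–14: 390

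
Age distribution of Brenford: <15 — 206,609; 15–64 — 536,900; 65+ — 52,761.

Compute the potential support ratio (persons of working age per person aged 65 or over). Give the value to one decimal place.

Potential support ratio: 10.2

Potential support ratio = 536,900 / 52,761 = 10.2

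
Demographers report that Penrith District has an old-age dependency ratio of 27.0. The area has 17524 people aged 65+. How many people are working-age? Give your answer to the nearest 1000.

Old-age dependency ratio = elderly / working-age × 100
27.0 = 17524 / W × 100
⇒ 65000

Working-age: 65000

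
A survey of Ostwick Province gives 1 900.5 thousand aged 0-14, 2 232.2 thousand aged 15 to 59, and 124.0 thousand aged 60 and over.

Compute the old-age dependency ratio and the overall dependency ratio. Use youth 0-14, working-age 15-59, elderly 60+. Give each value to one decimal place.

Old-age dependency ratio: 5.6
Total dependency ratio: 90.7

Old-age dependency ratio = 124.0 / 2 232.2 × 100 = 5.6
Total dependency ratio = (1 900.5 + 124.0) / 2 232.2 × 100 = 2 024.5 / 2 232.2 × 100 = 90.7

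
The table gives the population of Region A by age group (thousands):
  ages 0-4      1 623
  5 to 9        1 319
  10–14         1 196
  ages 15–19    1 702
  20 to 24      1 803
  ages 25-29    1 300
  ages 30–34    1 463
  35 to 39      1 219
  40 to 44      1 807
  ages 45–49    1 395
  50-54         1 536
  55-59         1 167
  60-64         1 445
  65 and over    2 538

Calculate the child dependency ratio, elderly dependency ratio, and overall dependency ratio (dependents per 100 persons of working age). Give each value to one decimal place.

0–14: 1 623 + 1 319 + 1 196 = 4 138
15–64: 1 702 + 1 803 + 1 300 + 1 463 + 1 219 + 1 807 + 1 395 + 1 536 + 1 167 + 1 445 = 14 837
65+: 2 538
Youth dependency ratio = 4 138 / 14 837 × 100 = 27.9
Old-age dependency ratio = 2 538 / 14 837 × 100 = 17.1
Total dependency ratio = (4 138 + 2 538) / 14 837 × 100 = 6 676 / 14 837 × 100 = 45.0

Youth dependency ratio: 27.9
Old-age dependency ratio: 17.1
Total dependency ratio: 45.0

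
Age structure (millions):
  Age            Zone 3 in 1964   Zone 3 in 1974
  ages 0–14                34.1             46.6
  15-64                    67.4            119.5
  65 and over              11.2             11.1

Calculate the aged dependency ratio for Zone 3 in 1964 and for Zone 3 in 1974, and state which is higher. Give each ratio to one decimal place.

Zone 3 in 1964: 11.2 / 67.4 × 100 = 16.6
Zone 3 in 1974: 11.1 / 119.5 × 100 = 9.3

Zone 3 in 1964: 16.6
Zone 3 in 1974: 9.3
Higher: Zone 3 in 1964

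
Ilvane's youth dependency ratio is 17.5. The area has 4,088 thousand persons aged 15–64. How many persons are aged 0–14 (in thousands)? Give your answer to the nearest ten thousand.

Aged 0–14: 720

Youth dependency ratio = youth / working-age × 100
17.5 = Y / 4,088 × 100
⇒ 720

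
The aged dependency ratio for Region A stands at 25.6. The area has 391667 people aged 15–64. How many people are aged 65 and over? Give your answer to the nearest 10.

Old-age dependency ratio = elderly / working-age × 100
25.6 = E / 391667 × 100
⇒ 100270

Aged 65 and over: 100270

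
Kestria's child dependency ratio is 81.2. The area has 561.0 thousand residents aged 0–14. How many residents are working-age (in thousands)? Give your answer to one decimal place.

Working-age: 690.9

Youth dependency ratio = youth / working-age × 100
81.2 = 561.0 / W × 100
⇒ 690.9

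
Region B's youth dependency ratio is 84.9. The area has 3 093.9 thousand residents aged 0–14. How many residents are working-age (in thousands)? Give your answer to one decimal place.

Working-age: 3 644.2

Youth dependency ratio = youth / working-age × 100
84.9 = 3 093.9 / W × 100
⇒ 3 644.2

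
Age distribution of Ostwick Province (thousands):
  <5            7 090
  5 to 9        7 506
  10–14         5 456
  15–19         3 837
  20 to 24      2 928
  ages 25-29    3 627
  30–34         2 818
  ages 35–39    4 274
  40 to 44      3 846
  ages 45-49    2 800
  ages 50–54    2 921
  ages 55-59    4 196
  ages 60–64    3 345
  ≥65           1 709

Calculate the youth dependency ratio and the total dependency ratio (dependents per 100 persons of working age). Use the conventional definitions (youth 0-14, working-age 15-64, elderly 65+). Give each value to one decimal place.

0–14: 7 090 + 7 506 + 5 456 = 20 052
15–64: 3 837 + 2 928 + 3 627 + 2 818 + 4 274 + 3 846 + 2 800 + 2 921 + 4 196 + 3 345 = 34 592
65+: 1 709
Youth dependency ratio = 20 052 / 34 592 × 100 = 58.0
Total dependency ratio = (20 052 + 1 709) / 34 592 × 100 = 21 761 / 34 592 × 100 = 62.9

Youth dependency ratio: 58.0
Total dependency ratio: 62.9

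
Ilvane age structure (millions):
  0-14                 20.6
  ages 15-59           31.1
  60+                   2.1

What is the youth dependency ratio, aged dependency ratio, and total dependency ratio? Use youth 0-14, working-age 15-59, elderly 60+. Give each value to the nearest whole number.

Youth dependency ratio: 66
Old-age dependency ratio: 7
Total dependency ratio: 73

Youth dependency ratio = 20.6 / 31.1 × 100 = 66
Old-age dependency ratio = 2.1 / 31.1 × 100 = 7
Total dependency ratio = (20.6 + 2.1) / 31.1 × 100 = 22.7 / 31.1 × 100 = 73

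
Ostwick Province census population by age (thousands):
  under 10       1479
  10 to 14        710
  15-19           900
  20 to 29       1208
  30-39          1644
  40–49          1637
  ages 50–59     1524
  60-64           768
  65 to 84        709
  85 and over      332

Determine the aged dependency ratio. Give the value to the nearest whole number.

0–14: 1479 + 710 = 2189
15–64: 900 + 1208 + 1644 + 1637 + 1524 + 768 = 7681
65+: 709 + 332 = 1041
Old-age dependency ratio = 1041 / 7681 × 100 = 14

Old-age dependency ratio: 14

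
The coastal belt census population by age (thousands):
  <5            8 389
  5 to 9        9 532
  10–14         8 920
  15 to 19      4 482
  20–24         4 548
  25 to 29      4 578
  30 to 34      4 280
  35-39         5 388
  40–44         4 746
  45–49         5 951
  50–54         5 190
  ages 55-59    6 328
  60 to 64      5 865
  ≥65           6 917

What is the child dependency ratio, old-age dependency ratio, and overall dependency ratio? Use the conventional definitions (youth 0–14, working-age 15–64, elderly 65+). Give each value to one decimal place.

Youth dependency ratio: 52.3
Old-age dependency ratio: 13.5
Total dependency ratio: 65.7

0–14: 8 389 + 9 532 + 8 920 = 26 841
15–64: 4 482 + 4 548 + 4 578 + 4 280 + 5 388 + 4 746 + 5 951 + 5 190 + 6 328 + 5 865 = 51 356
65+: 6 917
Youth dependency ratio = 26 841 / 51 356 × 100 = 52.3
Old-age dependency ratio = 6 917 / 51 356 × 100 = 13.5
Total dependency ratio = (26 841 + 6 917) / 51 356 × 100 = 33 758 / 51 356 × 100 = 65.7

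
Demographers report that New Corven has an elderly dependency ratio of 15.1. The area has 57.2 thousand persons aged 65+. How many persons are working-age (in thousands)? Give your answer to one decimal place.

Old-age dependency ratio = elderly / working-age × 100
15.1 = 57.2 / W × 100
⇒ 378.8

Working-age: 378.8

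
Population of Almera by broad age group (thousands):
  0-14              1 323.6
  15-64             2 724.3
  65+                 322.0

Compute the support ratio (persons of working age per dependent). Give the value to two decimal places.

Support ratio = 2 724.3 / (1 323.6 + 322.0) = 2 724.3 / 1 645.6 = 1.66

Support ratio: 1.66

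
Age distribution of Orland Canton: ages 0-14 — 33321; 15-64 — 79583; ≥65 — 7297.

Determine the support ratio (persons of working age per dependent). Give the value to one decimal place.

Support ratio = 79583 / (33321 + 7297) = 79583 / 40618 = 2.0

Support ratio: 2.0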